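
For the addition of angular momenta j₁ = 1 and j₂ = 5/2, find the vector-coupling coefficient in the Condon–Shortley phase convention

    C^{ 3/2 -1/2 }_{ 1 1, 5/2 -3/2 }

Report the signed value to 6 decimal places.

√[4·2!0!3!/6! · 2!0!1!4!1!2!] = √(32/5)
  +(−1)^0/∏(0,2,0,1,0,2)! = 1/4  (running 1/4)
⟨..|..⟩ = √(32/5)·(1/4) = +0.632456

+0.632456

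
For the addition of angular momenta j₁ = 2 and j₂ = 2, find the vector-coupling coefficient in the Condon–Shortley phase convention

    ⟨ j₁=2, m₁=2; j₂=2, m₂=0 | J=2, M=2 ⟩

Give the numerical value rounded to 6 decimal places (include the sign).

√[5·2!2!2!/7! · 4!0!2!2!4!0!] = √(128/7)
  +(−1)^0/∏(0,2,0,2,2,0)! = 1/8  (running 1/8)
⟨..|..⟩ = √(128/7)·(1/8) = +0.534522

+√(2/7) ≈ +0.534522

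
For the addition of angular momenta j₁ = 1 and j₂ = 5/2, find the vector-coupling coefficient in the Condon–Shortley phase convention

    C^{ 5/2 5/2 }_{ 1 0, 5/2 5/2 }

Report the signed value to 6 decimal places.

−√(5/7) ≈ -0.845154

√[6·1!1!4!/7! · 1!1!5!0!5!0!] = √(2880/7)
  +(−1)^1/∏(1,0,0,4,1,0)! = -1/24  (running -1/24)
⟨..|..⟩ = √(2880/7)·(-1/24) = -0.845154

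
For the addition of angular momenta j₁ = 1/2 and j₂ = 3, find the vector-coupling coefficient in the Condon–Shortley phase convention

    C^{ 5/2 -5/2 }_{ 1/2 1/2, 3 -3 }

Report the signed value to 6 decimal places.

√[6·1!0!5!/7! · 1!0!0!6!0!5!] = √(86400/7)
  +(−1)^0/∏(0,1,0,0,0,5)! = 1/120  (running 1/120)
⟨..|..⟩ = √(86400/7)·(1/120) = +0.925820

+√(6/7) ≈ +0.925820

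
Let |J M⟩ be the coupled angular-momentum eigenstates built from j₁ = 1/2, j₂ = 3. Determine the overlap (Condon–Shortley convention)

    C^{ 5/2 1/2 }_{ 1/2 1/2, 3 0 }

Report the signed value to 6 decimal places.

+0.654654  (= +√(3/7))

√[6·1!0!5!/7! · 1!0!3!3!3!2!] = √(432/7)
  +(−1)^0/∏(0,1,0,3,0,2)! = 1/12  (running 1/12)
⟨..|..⟩ = √(432/7)·(1/12) = +0.654654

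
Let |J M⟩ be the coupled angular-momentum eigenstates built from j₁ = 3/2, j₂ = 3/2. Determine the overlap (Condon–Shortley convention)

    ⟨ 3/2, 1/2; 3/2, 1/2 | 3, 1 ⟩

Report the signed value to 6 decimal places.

triangle: 0!*3!*3!/7! = 36/5040
(j±m)!: 2!*1!*2!*1!*4!*2! = 192
prefactor² = (2J+1)*Δ*N² = 48/5
  k=0: +1/(0!*0!*1!*2!*2!*1!) = 1/4
Σ = 1/4  ⇒  CG² = 48/5*1/4² = 3/5
CG = +√(3/5) = +0.774597

+0.774597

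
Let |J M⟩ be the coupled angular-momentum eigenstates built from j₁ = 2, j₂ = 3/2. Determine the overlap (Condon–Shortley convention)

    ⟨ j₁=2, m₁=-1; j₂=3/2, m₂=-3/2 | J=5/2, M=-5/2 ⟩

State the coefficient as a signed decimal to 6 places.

triangle: 1!×3!×2!/7! = 12/5040
(j±m)!: 1!×3!×0!×3!×0!×5! = 4320
prefactor² = (2J+1)×Δ×N² = 432/7
  k=0: +1/(0!×1!×3!×0!×0!×2!) = 1/12
Σ = 1/12  ⇒  CG² = 432/7×1/12² = 3/7
CG = +√(3/7) = +0.654654

+0.654654  (= +√(3/7))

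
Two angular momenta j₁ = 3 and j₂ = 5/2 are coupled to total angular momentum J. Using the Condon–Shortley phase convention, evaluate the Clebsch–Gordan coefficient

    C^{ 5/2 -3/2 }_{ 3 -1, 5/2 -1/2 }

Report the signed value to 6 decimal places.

j₁+j₂−J=3  J+j₁−j₂=3  J−j₁+j₂=2  j₁+j₂+J+1=9
(j₁±m₁, j₂±m₂, J±M) = (2,4,2,3,1,4)
P² = 576/35
sum k=1..2:
  [1] −1/12 = -1/12
  [2] +1/8 = 1/8
S = 1/24
C² = P²·S² = 1/35 ; C = +0.169031

+0.169031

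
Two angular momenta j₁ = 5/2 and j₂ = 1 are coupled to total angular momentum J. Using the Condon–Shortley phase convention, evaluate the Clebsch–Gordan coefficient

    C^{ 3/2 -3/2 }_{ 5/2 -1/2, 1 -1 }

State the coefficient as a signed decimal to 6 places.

+√(1/15) = +0.258199

triangle: 2!·3!·0!/6! = 12/720
(j±m)!: 2!·3!·0!·2!·0!·3! = 144
prefactor² = (2J+1)·Δ·N² = 48/5
  k=0: +1/(0!·2!·3!·0!·0!·0!) = 1/12
Σ = 1/12  ⇒  CG² = 48/5·1/12² = 1/15
CG = +√(1/15) = +0.258199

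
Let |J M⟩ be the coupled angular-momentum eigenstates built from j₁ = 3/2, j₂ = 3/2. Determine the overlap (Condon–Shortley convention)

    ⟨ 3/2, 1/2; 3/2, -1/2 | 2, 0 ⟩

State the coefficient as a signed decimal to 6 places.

+√(1/4) = +0.500000

triangle: 1!*2!*2!/6! = 4/720
(j±m)!: 2!*1!*1!*2!*2!*2! = 16
prefactor² = (2J+1)*Δ*N² = 4/9
  k=0: +1/(0!*1!*1!*1!*1!*1!) = 1
  k=1: −1/(1!*0!*0!*0!*2!*2!) = -1/4
Σ = 3/4  ⇒  CG² = 4/9*3/4² = 1/4
CG = +√(1/4) = +0.500000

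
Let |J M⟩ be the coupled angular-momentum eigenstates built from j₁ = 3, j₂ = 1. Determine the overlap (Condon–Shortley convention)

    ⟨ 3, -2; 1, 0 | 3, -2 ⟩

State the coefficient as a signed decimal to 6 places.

-0.577350

triangle: 1!·5!·1!/8! = 120/40320
(j±m)!: 1!·5!·1!·1!·1!·5! = 14400
prefactor² = (2J+1)·Δ·N² = 300
  k=0: +1/(0!·1!·5!·1!·0!·0!) = 1/120
  k=1: −1/(1!·0!·4!·0!·1!·1!) = -1/24
Σ = -1/30  ⇒  CG² = 300·(-1/30)² = 1/3
CG = −√(1/3) = -0.577350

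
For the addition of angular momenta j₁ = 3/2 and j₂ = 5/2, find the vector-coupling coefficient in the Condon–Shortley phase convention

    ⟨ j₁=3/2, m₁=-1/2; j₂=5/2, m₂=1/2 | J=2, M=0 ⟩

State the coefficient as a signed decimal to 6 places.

-0.267261  (= −√(1/14))

√[5·2!1!3!/7! · 1!2!3!2!2!2!] = √(8/7)
  +(−1)^1/∏(1,1,1,2,0,1)! = -1/2  (running -1/2)
  +(−1)^2/∏(2,0,0,1,1,2)! = 1/4  (running -1/4)
⟨..|..⟩ = √(8/7)·(-1/4) = -0.267261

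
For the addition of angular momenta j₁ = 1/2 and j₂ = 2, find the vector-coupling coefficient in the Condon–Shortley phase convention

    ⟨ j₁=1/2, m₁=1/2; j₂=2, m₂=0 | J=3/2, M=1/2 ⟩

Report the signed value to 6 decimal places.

+0.632456

√[4·1!0!3!/5! · 1!0!2!2!2!1!] = √(8/5)
  +(−1)^0/∏(0,1,0,2,0,1)! = 1/2  (running 1/2)
⟨..|..⟩ = √(8/5)·(1/2) = +0.632456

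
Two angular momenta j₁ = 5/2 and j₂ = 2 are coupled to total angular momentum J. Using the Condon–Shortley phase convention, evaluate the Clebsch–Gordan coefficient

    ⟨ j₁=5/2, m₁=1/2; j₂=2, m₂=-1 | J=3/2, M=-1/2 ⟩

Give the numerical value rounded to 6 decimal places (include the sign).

−√(5/21) = -0.487950

j₁+j₂−J=3  J+j₁−j₂=2  J−j₁+j₂=1  j₁+j₂+J+1=7
(j₁±m₁, j₂±m₂, J±M) = (3,2,1,3,1,2)
P² = 48/35
sum k=0..1:
  [0] +1/12 = 1/12
  [1] −1/2 = -1/2
S = -5/12
C² = P²·S² = 5/21 ; C = -0.487950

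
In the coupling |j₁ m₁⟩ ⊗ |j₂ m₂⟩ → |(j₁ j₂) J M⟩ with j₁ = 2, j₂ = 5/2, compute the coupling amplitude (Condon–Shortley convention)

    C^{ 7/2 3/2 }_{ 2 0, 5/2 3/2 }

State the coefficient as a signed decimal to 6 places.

j₁+j₂−J=1  J+j₁−j₂=3  J−j₁+j₂=4  j₁+j₂+J+1=9
(j₁±m₁, j₂±m₂, J±M) = (2,2,4,1,5,2)
P² = 512/7
sum k=0..1:
  [0] +1/48 = 1/48
  [1] −1/12 = -1/12
S = -1/16
C² = P²·S² = 2/7 ; C = -0.534522

−√(2/7) ≈ -0.534522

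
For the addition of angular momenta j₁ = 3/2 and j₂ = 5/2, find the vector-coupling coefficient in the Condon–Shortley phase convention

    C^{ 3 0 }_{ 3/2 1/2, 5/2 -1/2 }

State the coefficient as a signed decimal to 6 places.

+√(1/5) ≈ +0.447214

j₁+j₂−J=1  J+j₁−j₂=2  J−j₁+j₂=4  j₁+j₂+J+1=8
(j₁±m₁, j₂±m₂, J±M) = (2,1,2,3,3,3)
P² = 36/5
sum k=0..1:
  [0] +1/4 = 1/4
  [1] −1/12 = -1/12
S = 1/6
C² = P²·S² = 1/5 ; C = +0.447214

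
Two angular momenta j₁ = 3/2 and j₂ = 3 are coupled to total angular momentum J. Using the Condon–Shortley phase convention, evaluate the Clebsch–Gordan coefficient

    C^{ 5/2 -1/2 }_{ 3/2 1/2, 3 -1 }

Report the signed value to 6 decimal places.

√[6·2!1!4!/8! · 2!1!2!4!2!3!] = √(288/35)
  +(−1)^0/∏(0,2,1,2,0,2)! = 1/8  (running 1/8)
  +(−1)^1/∏(1,1,0,1,1,3)! = -1/6  (running -1/24)
⟨..|..⟩ = √(288/35)·(-1/24) = -0.119523

−√(1/70) = -0.119523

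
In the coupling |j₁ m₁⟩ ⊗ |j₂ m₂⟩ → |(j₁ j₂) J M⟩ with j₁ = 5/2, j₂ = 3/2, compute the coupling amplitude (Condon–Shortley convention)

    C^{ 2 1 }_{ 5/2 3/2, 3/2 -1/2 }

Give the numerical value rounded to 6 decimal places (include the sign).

j₁+j₂−J=2  J+j₁−j₂=3  J−j₁+j₂=1  j₁+j₂+J+1=7
(j₁±m₁, j₂±m₂, J±M) = (4,1,1,2,3,1)
P² = 24/7
sum k=0..1:
  [0] +1/4 = 1/4
  [1] −1/6 = -1/6
S = 1/12
C² = P²·S² = 1/42 ; C = +0.154303

+√(1/42) ≈ +0.154303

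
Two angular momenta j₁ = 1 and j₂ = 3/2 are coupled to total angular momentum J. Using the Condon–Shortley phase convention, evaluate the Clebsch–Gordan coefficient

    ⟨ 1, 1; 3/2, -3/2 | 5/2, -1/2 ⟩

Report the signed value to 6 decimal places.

j₁+j₂−J=0  J+j₁−j₂=2  J−j₁+j₂=3  j₁+j₂+J+1=6
(j₁±m₁, j₂±m₂, J±M) = (2,0,0,3,2,3)
P² = 72/5
sum k=0..0:
  [0] +1/12 = 1/12
S = 1/12
C² = P²·S² = 1/10 ; C = +0.316228

+√(1/10) = +0.316228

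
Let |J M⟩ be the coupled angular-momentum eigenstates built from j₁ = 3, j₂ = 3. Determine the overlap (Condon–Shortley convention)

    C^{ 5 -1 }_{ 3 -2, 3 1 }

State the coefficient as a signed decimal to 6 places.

−√(9/28) = -0.566947

j₁+j₂−J=1  J+j₁−j₂=5  J−j₁+j₂=5  j₁+j₂+J+1=12
(j₁±m₁, j₂±m₂, J±M) = (1,5,4,2,4,6)
P² = 230400/7
sum k=0..1:
  [0] +1/2880 = 1/2880
  [1] −1/288 = -1/288
S = -1/320
C² = P²·S² = 9/28 ; C = -0.566947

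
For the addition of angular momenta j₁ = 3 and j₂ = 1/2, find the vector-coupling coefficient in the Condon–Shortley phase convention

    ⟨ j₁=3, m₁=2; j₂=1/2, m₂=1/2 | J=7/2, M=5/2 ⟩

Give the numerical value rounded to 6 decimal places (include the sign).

+0.925820

√[8·0!6!1!/8! · 5!1!1!0!6!1!] = √(86400/7)
  +(−1)^0/∏(0,0,1,1,5,0)! = 1/120  (running 1/120)
⟨..|..⟩ = √(86400/7)·(1/120) = +0.925820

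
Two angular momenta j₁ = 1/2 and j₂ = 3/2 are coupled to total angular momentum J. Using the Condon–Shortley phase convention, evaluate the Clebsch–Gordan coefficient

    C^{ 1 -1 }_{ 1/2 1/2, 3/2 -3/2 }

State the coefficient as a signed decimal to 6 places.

j₁+j₂−J=1  J+j₁−j₂=0  J−j₁+j₂=2  j₁+j₂+J+1=4
(j₁±m₁, j₂±m₂, J±M) = (1,0,0,3,0,2)
P² = 3
sum k=0..0:
  [0] +1/2 = 1/2
S = 1/2
C² = P²·S² = 3/4 ; C = +0.866025

+0.866025  (= +√(3/4))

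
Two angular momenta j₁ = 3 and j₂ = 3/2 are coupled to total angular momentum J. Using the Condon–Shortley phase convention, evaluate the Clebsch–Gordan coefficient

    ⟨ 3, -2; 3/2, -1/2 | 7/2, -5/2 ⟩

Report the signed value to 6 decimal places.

√[8·1!5!2!/9! · 1!5!1!2!1!6!] = √(6400/7)
  +(−1)^0/∏(0,1,5,1,0,1)! = 1/120  (running 1/120)
  +(−1)^1/∏(1,0,4,0,1,2)! = -1/48  (running -1/80)
⟨..|..⟩ = √(6400/7)·(-1/80) = -0.377964

−√(1/7) ≈ -0.377964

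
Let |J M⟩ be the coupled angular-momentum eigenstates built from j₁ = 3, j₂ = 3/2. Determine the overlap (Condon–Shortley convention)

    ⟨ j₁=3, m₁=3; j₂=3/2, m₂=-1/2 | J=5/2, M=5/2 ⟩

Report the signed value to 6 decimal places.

triangle: 2!*4!*1!/8! = 48/40320
(j±m)!: 6!*0!*1!*2!*5!*0! = 172800
prefactor² = (2J+1)*Δ*N² = 8640/7
  k=0: +1/(0!*2!*0!*1!*4!*0!) = 1/48
Σ = 1/48  ⇒  CG² = 8640/7*1/48² = 15/28
CG = +√(15/28) = +0.731925

+√(15/28) = +0.731925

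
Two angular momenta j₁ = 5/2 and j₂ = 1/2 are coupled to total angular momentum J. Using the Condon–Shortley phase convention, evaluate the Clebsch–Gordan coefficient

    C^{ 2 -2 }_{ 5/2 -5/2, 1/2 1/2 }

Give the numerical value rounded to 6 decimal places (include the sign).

j₁+j₂−J=1  J+j₁−j₂=4  J−j₁+j₂=0  j₁+j₂+J+1=6
(j₁±m₁, j₂±m₂, J±M) = (0,5,1,0,0,4)
P² = 480
sum k=1..1:
  [1] −1/24 = -1/24
S = -1/24
C² = P²·S² = 5/6 ; C = -0.912871

−√(5/6) ≈ -0.912871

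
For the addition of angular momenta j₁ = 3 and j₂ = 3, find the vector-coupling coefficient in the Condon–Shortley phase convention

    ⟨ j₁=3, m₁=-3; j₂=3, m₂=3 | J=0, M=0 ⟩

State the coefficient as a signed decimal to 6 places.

+√(1/7) = +0.377964

√[1·6!0!0!/7! · 0!6!6!0!0!0!] = √(518400/7)
  +(−1)^6/∏(6,0,0,0,0,0)! = 1/720  (running 1/720)
⟨..|..⟩ = √(518400/7)·(1/720) = +0.377964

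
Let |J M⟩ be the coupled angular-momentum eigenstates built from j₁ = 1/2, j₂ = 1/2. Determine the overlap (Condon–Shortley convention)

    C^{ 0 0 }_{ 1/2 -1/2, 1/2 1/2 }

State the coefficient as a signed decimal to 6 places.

-0.707107  (= −√(1/2))

√[1·1!0!0!/2! · 0!1!1!0!0!0!] = √(1/2)
  +(−1)^1/∏(1,0,0,0,0,0)! = -1  (running -1)
⟨..|..⟩ = √(1/2)·(-1) = -0.707107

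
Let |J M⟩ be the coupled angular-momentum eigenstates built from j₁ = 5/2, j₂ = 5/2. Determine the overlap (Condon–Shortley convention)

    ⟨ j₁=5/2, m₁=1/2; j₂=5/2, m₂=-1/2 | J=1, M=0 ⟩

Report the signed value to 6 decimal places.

√[3·4!1!1!/7! · 3!2!2!3!1!1!] = √(72/35)
  +(−1)^1/∏(1,3,1,1,0,0)! = -1/6  (running -1/6)
  +(−1)^2/∏(2,2,0,0,1,1)! = 1/4  (running 1/12)
⟨..|..⟩ = √(72/35)·(1/12) = +0.119523

+0.119523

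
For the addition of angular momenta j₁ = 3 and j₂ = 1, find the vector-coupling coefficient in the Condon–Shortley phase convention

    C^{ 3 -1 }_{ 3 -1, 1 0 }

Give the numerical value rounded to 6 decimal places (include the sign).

-0.288675

√[7·1!5!1!/8! · 2!4!1!1!2!4!] = √(48)
  +(−1)^0/∏(0,1,4,1,1,0)! = 1/24  (running 1/24)
  +(−1)^1/∏(1,0,3,0,2,1)! = -1/12  (running -1/24)
⟨..|..⟩ = √(48)·(-1/24) = -0.288675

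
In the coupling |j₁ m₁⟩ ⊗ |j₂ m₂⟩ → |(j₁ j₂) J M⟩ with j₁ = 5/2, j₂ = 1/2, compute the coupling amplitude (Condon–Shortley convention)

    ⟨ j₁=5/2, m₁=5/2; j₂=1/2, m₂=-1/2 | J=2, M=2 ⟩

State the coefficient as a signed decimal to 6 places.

+√(5/6) ≈ +0.912871

j₁+j₂−J=1  J+j₁−j₂=4  J−j₁+j₂=0  j₁+j₂+J+1=6
(j₁±m₁, j₂±m₂, J±M) = (5,0,0,1,4,0)
P² = 480
sum k=0..0:
  [0] +1/24 = 1/24
S = 1/24
C² = P²·S² = 5/6 ; C = +0.912871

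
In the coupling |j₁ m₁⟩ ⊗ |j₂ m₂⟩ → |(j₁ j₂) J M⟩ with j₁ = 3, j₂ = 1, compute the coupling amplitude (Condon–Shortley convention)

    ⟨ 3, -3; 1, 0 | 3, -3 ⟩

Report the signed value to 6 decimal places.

-0.866025

√[7·1!5!1!/8! · 0!6!1!1!0!6!] = √(10800)
  +(−1)^1/∏(1,0,5,0,0,1)! = -1/120  (running -1/120)
⟨..|..⟩ = √(10800)·(-1/120) = -0.866025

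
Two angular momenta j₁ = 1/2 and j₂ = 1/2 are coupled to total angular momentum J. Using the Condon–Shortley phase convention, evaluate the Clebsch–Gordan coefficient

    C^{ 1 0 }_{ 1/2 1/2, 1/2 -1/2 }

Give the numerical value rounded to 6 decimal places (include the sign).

√[3·0!1!1!/3! · 1!0!0!1!1!1!] = √(1/2)
  +(−1)^0/∏(0,0,0,0,1,1)! = 1  (running 1)
⟨..|..⟩ = √(1/2)·(1) = +0.707107

+0.707107  (= +√(1/2))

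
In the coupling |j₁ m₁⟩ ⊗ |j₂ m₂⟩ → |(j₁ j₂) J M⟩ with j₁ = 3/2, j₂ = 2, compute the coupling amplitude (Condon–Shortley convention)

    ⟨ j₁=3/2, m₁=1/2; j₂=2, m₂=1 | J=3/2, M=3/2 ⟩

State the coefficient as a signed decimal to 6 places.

j₁+j₂−J=2  J+j₁−j₂=1  J−j₁+j₂=2  j₁+j₂+J+1=6
(j₁±m₁, j₂±m₂, J±M) = (2,1,3,1,3,0)
P² = 8/5
sum k=1..1:
  [1] −1/2 = -1/2
S = -1/2
C² = P²·S² = 2/5 ; C = -0.632456

−√(2/5) ≈ -0.632456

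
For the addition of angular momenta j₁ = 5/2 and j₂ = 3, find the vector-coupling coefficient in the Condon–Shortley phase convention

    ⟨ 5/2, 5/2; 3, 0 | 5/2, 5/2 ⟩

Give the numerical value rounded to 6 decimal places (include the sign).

+0.345033  (= +√(5/42))

j₁+j₂−J=3  J+j₁−j₂=2  J−j₁+j₂=3  j₁+j₂+J+1=9
(j₁±m₁, j₂±m₂, J±M) = (5,0,3,3,5,0)
P² = 4320/7
sum k=0..0:
  [0] +1/72 = 1/72
S = 1/72
C² = P²·S² = 5/42 ; C = +0.345033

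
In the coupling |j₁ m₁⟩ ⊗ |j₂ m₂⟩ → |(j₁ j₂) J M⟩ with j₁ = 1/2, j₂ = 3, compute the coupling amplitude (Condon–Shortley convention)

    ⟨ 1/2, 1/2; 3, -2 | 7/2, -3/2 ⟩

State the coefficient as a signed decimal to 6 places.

√[8·0!1!6!/8! · 1!0!1!5!2!5!] = √(28800/7)
  +(−1)^0/∏(0,0,0,1,1,5)! = 1/120  (running 1/120)
⟨..|..⟩ = √(28800/7)·(1/120) = +0.534522

+0.534522  (= +√(2/7))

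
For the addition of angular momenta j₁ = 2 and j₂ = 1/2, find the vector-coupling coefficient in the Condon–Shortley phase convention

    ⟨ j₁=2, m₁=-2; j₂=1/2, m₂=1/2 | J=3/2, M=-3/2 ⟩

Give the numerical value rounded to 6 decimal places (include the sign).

triangle: 1!×3!×0!/5! = 6/120
(j±m)!: 0!×4!×1!×0!×0!×3! = 144
prefactor² = (2J+1)×Δ×N² = 144/5
  k=1: −1/(1!×0!×3!×0!×0!×0!) = -1/6
Σ = -1/6  ⇒  CG² = 144/5×(-1/6)² = 4/5
CG = −√(4/5) = -0.894427

-0.894427  (= −√(4/5))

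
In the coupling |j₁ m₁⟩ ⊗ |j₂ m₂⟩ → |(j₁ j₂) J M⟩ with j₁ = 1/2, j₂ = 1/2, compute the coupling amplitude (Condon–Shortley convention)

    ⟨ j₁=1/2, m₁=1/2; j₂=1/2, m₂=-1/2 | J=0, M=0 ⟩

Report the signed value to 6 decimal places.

+0.707107  (= +√(1/2))

√[1·1!0!0!/2! · 1!0!0!1!0!0!] = √(1/2)
  +(−1)^0/∏(0,1,0,0,0,0)! = 1  (running 1)
⟨..|..⟩ = √(1/2)·(1) = +0.707107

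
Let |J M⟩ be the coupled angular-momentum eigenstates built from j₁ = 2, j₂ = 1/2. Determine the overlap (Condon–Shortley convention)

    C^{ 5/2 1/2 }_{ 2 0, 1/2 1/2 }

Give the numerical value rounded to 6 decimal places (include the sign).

+√(3/5) = +0.774597

√[6·0!4!1!/6! · 2!2!1!0!3!2!] = √(48/5)
  +(−1)^0/∏(0,0,2,1,2,0)! = 1/4  (running 1/4)
⟨..|..⟩ = √(48/5)·(1/4) = +0.774597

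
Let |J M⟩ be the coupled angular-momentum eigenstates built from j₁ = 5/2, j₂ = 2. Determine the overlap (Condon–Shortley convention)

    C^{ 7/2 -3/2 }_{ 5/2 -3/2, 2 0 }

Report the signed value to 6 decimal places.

-0.534522

triangle: 1!·4!·3!/9! = 144/362880
(j±m)!: 1!·4!·2!·2!·2!·5! = 23040
prefactor² = (2J+1)·Δ·N² = 512/7
  k=0: +1/(0!·1!·4!·2!·0!·1!) = 1/48
  k=1: −1/(1!·0!·3!·1!·1!·2!) = -1/12
Σ = -1/16  ⇒  CG² = 512/7·(-1/16)² = 2/7
CG = −√(2/7) = -0.534522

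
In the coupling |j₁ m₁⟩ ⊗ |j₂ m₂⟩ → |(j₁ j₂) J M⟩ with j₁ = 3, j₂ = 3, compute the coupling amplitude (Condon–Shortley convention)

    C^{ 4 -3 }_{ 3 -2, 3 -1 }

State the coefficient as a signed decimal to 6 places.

−√(1/11) = -0.301511

j₁+j₂−J=2  J+j₁−j₂=4  J−j₁+j₂=4  j₁+j₂+J+1=11
(j₁±m₁, j₂±m₂, J±M) = (1,5,2,4,1,7)
P² = 82944/11
sum k=1..2:
  [1] −1/144 = -1/144
  [2] +1/288 = 1/288
S = -1/288
C² = P²·S² = 1/11 ; C = -0.301511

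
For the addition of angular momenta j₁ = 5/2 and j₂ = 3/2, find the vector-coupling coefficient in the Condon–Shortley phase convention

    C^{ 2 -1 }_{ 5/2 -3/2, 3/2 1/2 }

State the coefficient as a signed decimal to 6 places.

√[5·2!3!1!/7! · 1!4!2!1!1!3!] = √(24/7)
  +(−1)^1/∏(1,1,3,1,0,0)! = -1/6  (running -1/6)
  +(−1)^2/∏(2,0,2,0,1,1)! = 1/4  (running 1/12)
⟨..|..⟩ = √(24/7)·(1/12) = +0.154303

+√(1/42) ≈ +0.154303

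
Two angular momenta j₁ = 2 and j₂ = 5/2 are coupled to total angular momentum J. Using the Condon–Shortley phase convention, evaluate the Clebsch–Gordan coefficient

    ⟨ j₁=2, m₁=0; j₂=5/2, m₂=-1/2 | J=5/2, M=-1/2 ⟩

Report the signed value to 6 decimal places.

√[6·2!2!3!/8! · 2!2!2!3!2!3!] = √(72/35)
  +(−1)^0/∏(0,2,2,2,0,1)! = 1/8  (running 1/8)
  +(−1)^1/∏(1,1,1,1,1,2)! = -1/2  (running -3/8)
  +(−1)^2/∏(2,0,0,0,2,3)! = 1/24  (running -1/3)
⟨..|..⟩ = √(72/35)·(-1/3) = -0.478091

-0.478091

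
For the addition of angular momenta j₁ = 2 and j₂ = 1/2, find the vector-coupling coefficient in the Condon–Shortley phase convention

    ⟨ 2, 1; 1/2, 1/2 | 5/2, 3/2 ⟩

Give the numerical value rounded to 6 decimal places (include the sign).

+√(4/5) = +0.894427

√[6·0!4!1!/6! · 3!1!1!0!4!1!] = √(144/5)
  +(−1)^0/∏(0,0,1,1,3,0)! = 1/6  (running 1/6)
⟨..|..⟩ = √(144/5)·(1/6) = +0.894427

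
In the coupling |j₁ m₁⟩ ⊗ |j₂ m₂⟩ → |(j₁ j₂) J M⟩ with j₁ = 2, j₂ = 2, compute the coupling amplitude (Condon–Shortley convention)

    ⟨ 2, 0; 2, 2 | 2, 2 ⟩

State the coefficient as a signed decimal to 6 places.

+0.534522  (= +√(2/7))

triangle: 2!·2!·2!/7! = 8/5040
(j±m)!: 2!·2!·4!·0!·4!·0! = 2304
prefactor² = (2J+1)·Δ·N² = 128/7
  k=2: +1/(2!·0!·0!·2!·2!·0!) = 1/8
Σ = 1/8  ⇒  CG² = 128/7·1/8² = 2/7
CG = +√(2/7) = +0.534522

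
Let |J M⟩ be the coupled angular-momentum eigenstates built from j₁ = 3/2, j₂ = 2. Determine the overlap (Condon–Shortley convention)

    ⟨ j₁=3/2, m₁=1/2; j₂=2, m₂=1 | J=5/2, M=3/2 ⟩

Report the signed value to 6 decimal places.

−√(1/35) = -0.169031

triangle: 1!×2!×3!/7! = 12/5040
(j±m)!: 2!×1!×3!×1!×4!×1! = 288
prefactor² = (2J+1)×Δ×N² = 144/35
  k=0: +1/(0!×1!×1!×3!×1!×0!) = 1/6
  k=1: −1/(1!×0!×0!×2!×2!×1!) = -1/4
Σ = -1/12  ⇒  CG² = 144/35×(-1/12)² = 1/35
CG = −√(1/35) = -0.169031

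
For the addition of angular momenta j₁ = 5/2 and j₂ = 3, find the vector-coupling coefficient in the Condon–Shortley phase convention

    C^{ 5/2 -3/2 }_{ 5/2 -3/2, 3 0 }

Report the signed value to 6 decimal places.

j₁+j₂−J=3  J+j₁−j₂=2  J−j₁+j₂=3  j₁+j₂+J+1=9
(j₁±m₁, j₂±m₂, J±M) = (1,4,3,3,1,4)
P² = 864/35
sum k=2..3:
  [2] +1/8 = 1/8
  [3] −1/36 = -1/36
S = 7/72
C² = P²·S² = 7/30 ; C = +0.483046

+0.483046  (= +√(7/30))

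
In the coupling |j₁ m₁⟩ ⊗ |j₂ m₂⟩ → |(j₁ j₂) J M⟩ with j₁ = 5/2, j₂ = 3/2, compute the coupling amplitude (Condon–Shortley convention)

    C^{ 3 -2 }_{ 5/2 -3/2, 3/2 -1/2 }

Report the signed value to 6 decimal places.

−√(1/12) = -0.288675

j₁+j₂−J=1  J+j₁−j₂=4  J−j₁+j₂=2  j₁+j₂+J+1=8
(j₁±m₁, j₂±m₂, J±M) = (1,4,1,2,1,5)
P² = 48
sum k=0..1:
  [0] +1/24 = 1/24
  [1] −1/12 = -1/12
S = -1/24
C² = P²·S² = 1/12 ; C = -0.288675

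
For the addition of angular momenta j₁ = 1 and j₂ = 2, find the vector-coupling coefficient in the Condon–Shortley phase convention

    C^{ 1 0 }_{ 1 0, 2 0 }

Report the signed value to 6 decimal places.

√[3·2!0!2!/5! · 1!1!2!2!1!1!] = √(2/5)
  +(−1)^1/∏(1,1,0,1,0,1)! = -1  (running -1)
⟨..|..⟩ = √(2/5)·(-1) = -0.632456

−√(2/5) ≈ -0.632456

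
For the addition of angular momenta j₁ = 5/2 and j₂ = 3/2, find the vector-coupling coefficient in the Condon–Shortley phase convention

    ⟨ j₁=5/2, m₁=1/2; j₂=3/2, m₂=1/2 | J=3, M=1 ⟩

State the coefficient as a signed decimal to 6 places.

√[7·1!4!2!/8! · 3!2!2!1!4!2!] = √(48/5)
  +(−1)^0/∏(0,1,2,2,2,0)! = 1/8  (running 1/8)
  +(−1)^1/∏(1,0,1,1,3,1)! = -1/6  (running -1/24)
⟨..|..⟩ = √(48/5)·(-1/24) = -0.129099

-0.129099  (= −√(1/60))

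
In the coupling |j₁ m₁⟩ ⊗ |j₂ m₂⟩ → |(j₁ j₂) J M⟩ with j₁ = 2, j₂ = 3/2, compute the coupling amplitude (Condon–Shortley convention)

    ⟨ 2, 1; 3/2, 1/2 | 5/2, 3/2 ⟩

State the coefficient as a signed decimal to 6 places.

+0.169031

√[6·1!3!2!/7! · 3!1!2!1!4!1!] = √(144/35)
  +(−1)^0/∏(0,1,1,2,2,0)! = 1/4  (running 1/4)
  +(−1)^1/∏(1,0,0,1,3,1)! = -1/6  (running 1/12)
⟨..|..⟩ = √(144/35)·(1/12) = +0.169031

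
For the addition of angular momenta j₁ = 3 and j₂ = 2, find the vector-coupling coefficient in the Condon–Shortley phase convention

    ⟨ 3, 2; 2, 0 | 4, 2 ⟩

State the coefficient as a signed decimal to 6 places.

√[9·1!5!3!/10! · 5!1!2!2!6!2!] = √(8640/7)
  +(−1)^0/∏(0,1,1,2,4,1)! = 1/48  (running 1/48)
  +(−1)^1/∏(1,0,0,1,5,2)! = -1/240  (running 1/60)
⟨..|..⟩ = √(8640/7)·(1/60) = +0.585540

+0.585540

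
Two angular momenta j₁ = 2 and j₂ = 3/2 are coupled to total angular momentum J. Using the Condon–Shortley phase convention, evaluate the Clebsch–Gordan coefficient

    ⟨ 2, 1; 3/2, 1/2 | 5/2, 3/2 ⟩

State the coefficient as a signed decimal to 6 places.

j₁+j₂−J=1  J+j₁−j₂=3  J−j₁+j₂=2  j₁+j₂+J+1=7
(j₁±m₁, j₂±m₂, J±M) = (3,1,2,1,4,1)
P² = 144/35
sum k=0..1:
  [0] +1/4 = 1/4
  [1] −1/6 = -1/6
S = 1/12
C² = P²·S² = 1/35 ; C = +0.169031

+√(1/35) = +0.169031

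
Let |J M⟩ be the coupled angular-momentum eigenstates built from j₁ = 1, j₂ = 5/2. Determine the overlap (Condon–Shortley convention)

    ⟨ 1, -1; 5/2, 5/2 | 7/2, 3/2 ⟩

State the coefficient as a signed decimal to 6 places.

+0.218218

triangle: 0!·2!·5!/8! = 240/40320
(j±m)!: 0!·2!·5!·0!·5!·2! = 57600
prefactor² = (2J+1)·Δ·N² = 19200/7
  k=0: +1/(0!·0!·2!·5!·0!·0!) = 1/240
Σ = 1/240  ⇒  CG² = 19200/7·1/240² = 1/21
CG = +√(1/21) = +0.218218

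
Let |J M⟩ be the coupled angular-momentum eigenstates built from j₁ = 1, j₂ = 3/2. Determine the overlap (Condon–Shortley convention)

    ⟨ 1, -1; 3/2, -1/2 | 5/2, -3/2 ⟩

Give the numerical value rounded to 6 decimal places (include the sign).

j₁+j₂−J=0  J+j₁−j₂=2  J−j₁+j₂=3  j₁+j₂+J+1=6
(j₁±m₁, j₂±m₂, J±M) = (0,2,1,2,1,4)
P² = 48/5
sum k=0..0:
  [0] +1/4 = 1/4
S = 1/4
C² = P²·S² = 3/5 ; C = +0.774597

+√(3/5) = +0.774597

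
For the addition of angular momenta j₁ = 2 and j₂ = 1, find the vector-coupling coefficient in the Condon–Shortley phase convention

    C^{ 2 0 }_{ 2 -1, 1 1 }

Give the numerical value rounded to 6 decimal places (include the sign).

√[5·1!3!1!/6! · 1!3!2!0!2!2!] = √(2)
  +(−1)^1/∏(1,0,2,1,1,0)! = -1/2  (running -1/2)
⟨..|..⟩ = √(2)·(-1/2) = -0.707107

−√(1/2) ≈ -0.707107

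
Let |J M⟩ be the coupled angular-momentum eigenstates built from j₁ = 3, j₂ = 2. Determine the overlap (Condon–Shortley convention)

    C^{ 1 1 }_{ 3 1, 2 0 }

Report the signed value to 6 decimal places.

j₁+j₂−J=4  J+j₁−j₂=2  J−j₁+j₂=0  j₁+j₂+J+1=7
(j₁±m₁, j₂±m₂, J±M) = (4,2,2,2,2,0)
P² = 384/35
sum k=2..2:
  [2] +1/8 = 1/8
S = 1/8
C² = P²·S² = 6/35 ; C = +0.414039

+√(6/35) ≈ +0.414039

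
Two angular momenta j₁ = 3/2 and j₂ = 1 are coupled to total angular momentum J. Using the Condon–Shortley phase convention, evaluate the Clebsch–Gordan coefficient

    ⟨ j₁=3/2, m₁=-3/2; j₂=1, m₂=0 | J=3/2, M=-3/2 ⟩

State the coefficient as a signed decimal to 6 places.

−√(3/5) ≈ -0.774597

√[4·1!2!1!/5! · 0!3!1!1!0!3!] = √(12/5)
  +(−1)^1/∏(1,0,2,0,0,1)! = -1/2  (running -1/2)
⟨..|..⟩ = √(12/5)·(-1/2) = -0.774597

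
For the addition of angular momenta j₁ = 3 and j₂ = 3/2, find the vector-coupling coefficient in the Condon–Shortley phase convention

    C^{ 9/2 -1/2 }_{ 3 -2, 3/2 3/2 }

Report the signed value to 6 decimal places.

triangle: 0!·6!·3!/10! = 4320/3628800
(j±m)!: 1!·5!·3!·0!·4!·5! = 2073600
prefactor² = (2J+1)·Δ·N² = 172800/7
  k=0: +1/(0!·0!·5!·3!·1!·0!) = 1/720
Σ = 1/720  ⇒  CG² = 172800/7·1/720² = 1/21
CG = +√(1/21) = +0.218218

+√(1/21) = +0.218218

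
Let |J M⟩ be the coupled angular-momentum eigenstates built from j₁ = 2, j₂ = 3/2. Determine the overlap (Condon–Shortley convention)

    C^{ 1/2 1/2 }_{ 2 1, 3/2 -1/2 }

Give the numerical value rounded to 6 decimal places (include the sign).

−√(3/10) = -0.547723

√[2·3!1!0!/5! · 3!1!1!2!1!0!] = √(6/5)
  +(−1)^1/∏(1,2,0,0,1,0)! = -1/2  (running -1/2)
⟨..|..⟩ = √(6/5)·(-1/2) = -0.547723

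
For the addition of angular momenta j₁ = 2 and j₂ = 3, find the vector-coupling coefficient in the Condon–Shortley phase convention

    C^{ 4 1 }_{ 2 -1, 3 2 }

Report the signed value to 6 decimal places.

−√(7/20) ≈ -0.591608

triangle: 1!·3!·5!/10! = 720/3628800
(j±m)!: 1!·3!·5!·1!·5!·3! = 518400
prefactor² = (2J+1)·Δ·N² = 6480/7
  k=0: +1/(0!·1!·3!·5!·0!·0!) = 1/720
  k=1: −1/(1!·0!·2!·4!·1!·1!) = -1/48
Σ = -7/360  ⇒  CG² = 6480/7·(-7/360)² = 7/20
CG = −√(7/20) = -0.591608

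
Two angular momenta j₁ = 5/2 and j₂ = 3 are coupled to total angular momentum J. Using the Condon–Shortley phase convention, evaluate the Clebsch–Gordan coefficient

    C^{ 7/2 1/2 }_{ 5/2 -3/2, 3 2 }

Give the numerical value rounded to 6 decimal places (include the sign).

+√(20/63) = +0.563436

√[8·2!3!4!/10! · 1!4!5!1!4!3!] = √(9216/35)
  +(−1)^1/∏(1,1,3,4,0,0)! = -1/144  (running -1/144)
  +(−1)^2/∏(2,0,2,3,1,1)! = 1/24  (running 5/144)
⟨..|..⟩ = √(9216/35)·(5/144) = +0.563436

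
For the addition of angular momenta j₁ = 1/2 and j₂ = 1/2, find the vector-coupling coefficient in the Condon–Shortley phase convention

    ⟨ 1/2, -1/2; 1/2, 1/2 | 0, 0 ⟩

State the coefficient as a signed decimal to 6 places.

triangle: 1!*0!*0!/2! = 1/2
(j±m)!: 0!*1!*1!*0!*0!*0! = 1
prefactor² = (2J+1)*Δ*N² = 1/2
  k=1: −1/(1!*0!*0!*0!*0!*0!) = -1
Σ = -1  ⇒  CG² = 1/2*(-1)² = 1/2
CG = −√(1/2) = -0.707107

−√(1/2) ≈ -0.707107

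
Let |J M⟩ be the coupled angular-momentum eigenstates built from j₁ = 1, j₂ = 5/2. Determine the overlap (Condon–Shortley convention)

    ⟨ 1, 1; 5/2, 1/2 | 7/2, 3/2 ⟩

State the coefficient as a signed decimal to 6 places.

+0.690066

triangle: 0!·2!·5!/8! = 240/40320
(j±m)!: 2!·0!·3!·2!·5!·2! = 5760
prefactor² = (2J+1)·Δ·N² = 1920/7
  k=0: +1/(0!·0!·0!·3!·2!·2!) = 1/24
Σ = 1/24  ⇒  CG² = 1920/7·1/24² = 10/21
CG = +√(10/21) = +0.690066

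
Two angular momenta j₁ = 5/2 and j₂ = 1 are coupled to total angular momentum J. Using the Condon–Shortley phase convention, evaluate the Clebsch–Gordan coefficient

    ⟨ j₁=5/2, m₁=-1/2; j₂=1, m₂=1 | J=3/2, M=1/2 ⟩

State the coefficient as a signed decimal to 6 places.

√[4·2!3!0!/6! · 2!3!2!0!2!1!] = √(16/5)
  +(−1)^2/∏(2,0,1,0,2,0)! = 1/4  (running 1/4)
⟨..|..⟩ = √(16/5)·(1/4) = +0.447214

+0.447214  (= +√(1/5))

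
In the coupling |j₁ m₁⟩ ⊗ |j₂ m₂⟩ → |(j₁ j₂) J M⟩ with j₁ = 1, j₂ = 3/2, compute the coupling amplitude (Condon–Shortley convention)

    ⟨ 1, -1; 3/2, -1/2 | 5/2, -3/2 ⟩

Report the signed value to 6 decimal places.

√[6·0!2!3!/6! · 0!2!1!2!1!4!] = √(48/5)
  +(−1)^0/∏(0,0,2,1,0,2)! = 1/4  (running 1/4)
⟨..|..⟩ = √(48/5)·(1/4) = +0.774597

+0.774597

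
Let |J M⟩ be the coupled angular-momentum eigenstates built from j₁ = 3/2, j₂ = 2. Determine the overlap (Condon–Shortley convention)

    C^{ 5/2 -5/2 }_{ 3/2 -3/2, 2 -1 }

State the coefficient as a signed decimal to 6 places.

−√(3/7) ≈ -0.654654

√[6·1!2!3!/7! · 0!3!1!3!0!5!] = √(432/7)
  +(−1)^1/∏(1,0,2,0,0,3)! = -1/12  (running -1/12)
⟨..|..⟩ = √(432/7)·(-1/12) = -0.654654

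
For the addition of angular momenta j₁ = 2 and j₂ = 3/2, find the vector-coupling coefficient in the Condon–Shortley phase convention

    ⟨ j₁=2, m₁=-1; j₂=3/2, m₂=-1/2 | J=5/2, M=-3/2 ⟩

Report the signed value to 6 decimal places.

triangle: 1!·3!·2!/7! = 12/5040
(j±m)!: 1!·3!·1!·2!·1!·4! = 288
prefactor² = (2J+1)·Δ·N² = 144/35
  k=0: +1/(0!·1!·3!·1!·0!·1!) = 1/6
  k=1: −1/(1!·0!·2!·0!·1!·2!) = -1/4
Σ = -1/12  ⇒  CG² = 144/35·(-1/12)² = 1/35
CG = −√(1/35) = -0.169031

-0.169031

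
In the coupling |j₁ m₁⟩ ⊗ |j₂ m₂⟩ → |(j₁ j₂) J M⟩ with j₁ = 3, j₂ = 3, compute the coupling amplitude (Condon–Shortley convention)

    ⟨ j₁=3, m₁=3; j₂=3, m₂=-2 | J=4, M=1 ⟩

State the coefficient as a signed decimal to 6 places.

+0.441367

j₁+j₂−J=2  J+j₁−j₂=4  J−j₁+j₂=4  j₁+j₂+J+1=11
(j₁±m₁, j₂±m₂, J±M) = (6,0,1,5,5,3)
P² = 1244160/77
sum k=0..0:
  [0] +1/288 = 1/288
S = 1/288
C² = P²·S² = 15/77 ; C = +0.441367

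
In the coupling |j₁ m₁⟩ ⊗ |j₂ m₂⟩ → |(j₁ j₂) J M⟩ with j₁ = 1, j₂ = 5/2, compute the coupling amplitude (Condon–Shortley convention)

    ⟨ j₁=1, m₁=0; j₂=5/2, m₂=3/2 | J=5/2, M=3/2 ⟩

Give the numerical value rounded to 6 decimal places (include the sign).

−√(9/35) ≈ -0.507093

j₁+j₂−J=1  J+j₁−j₂=1  J−j₁+j₂=4  j₁+j₂+J+1=7
(j₁±m₁, j₂±m₂, J±M) = (1,1,4,1,4,1)
P² = 576/35
sum k=0..1:
  [0] +1/24 = 1/24
  [1] −1/6 = -1/6
S = -1/8
C² = P²·S² = 9/35 ; C = -0.507093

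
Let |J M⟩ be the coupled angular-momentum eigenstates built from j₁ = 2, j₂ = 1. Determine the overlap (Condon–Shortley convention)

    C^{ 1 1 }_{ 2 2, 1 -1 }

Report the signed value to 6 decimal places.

j₁+j₂−J=2  J+j₁−j₂=2  J−j₁+j₂=0  j₁+j₂+J+1=5
(j₁±m₁, j₂±m₂, J±M) = (4,0,0,2,2,0)
P² = 48/5
sum k=0..0:
  [0] +1/4 = 1/4
S = 1/4
C² = P²·S² = 3/5 ; C = +0.774597

+0.774597  (= +√(3/5))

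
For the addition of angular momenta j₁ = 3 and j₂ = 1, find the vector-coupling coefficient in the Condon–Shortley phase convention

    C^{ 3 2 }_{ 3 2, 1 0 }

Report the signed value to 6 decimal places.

j₁+j₂−J=1  J+j₁−j₂=5  J−j₁+j₂=1  j₁+j₂+J+1=8
(j₁±m₁, j₂±m₂, J±M) = (5,1,1,1,5,1)
P² = 300
sum k=0..1:
  [0] +1/24 = 1/24
  [1] −1/120 = -1/120
S = 1/30
C² = P²·S² = 1/3 ; C = +0.577350

+√(1/3) ≈ +0.577350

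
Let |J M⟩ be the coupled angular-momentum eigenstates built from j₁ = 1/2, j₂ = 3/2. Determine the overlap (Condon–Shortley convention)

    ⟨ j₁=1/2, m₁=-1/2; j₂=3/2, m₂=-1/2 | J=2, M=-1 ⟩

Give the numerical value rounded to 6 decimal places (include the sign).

+√(3/4) ≈ +0.866025

j₁+j₂−J=0  J+j₁−j₂=1  J−j₁+j₂=3  j₁+j₂+J+1=5
(j₁±m₁, j₂±m₂, J±M) = (0,1,1,2,1,3)
P² = 3
sum k=0..0:
  [0] +1/2 = 1/2
S = 1/2
C² = P²·S² = 3/4 ; C = +0.866025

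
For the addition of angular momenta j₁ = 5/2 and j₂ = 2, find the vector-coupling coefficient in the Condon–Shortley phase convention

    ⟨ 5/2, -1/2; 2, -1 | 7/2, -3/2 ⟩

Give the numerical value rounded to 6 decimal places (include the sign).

+√(2/21) ≈ +0.308607

triangle: 1!×4!×3!/9! = 144/362880
(j±m)!: 2!×3!×1!×3!×2!×5! = 17280
prefactor² = (2J+1)×Δ×N² = 384/7
  k=0: +1/(0!×1!×3!×1!×1!×2!) = 1/12
  k=1: −1/(1!×0!×2!×0!×2!×3!) = -1/24
Σ = 1/24  ⇒  CG² = 384/7×1/24² = 2/21
CG = +√(2/21) = +0.308607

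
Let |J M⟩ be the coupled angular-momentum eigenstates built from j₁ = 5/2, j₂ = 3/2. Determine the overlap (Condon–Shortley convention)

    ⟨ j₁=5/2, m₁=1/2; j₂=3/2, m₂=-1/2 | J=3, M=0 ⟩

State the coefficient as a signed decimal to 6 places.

+√(1/5) ≈ +0.447214

√[7·1!4!2!/8! · 3!2!1!2!3!3!] = √(36/5)
  +(−1)^0/∏(0,1,2,1,2,1)! = 1/4  (running 1/4)
  +(−1)^1/∏(1,0,1,0,3,2)! = -1/12  (running 1/6)
⟨..|..⟩ = √(36/5)·(1/6) = +0.447214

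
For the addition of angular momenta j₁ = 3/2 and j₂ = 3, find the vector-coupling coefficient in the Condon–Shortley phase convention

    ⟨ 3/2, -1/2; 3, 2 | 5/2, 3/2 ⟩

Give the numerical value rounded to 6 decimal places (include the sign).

triangle: 2!·1!·4!/8! = 48/40320
(j±m)!: 1!·2!·5!·1!·4!·1! = 5760
prefactor² = (2J+1)·Δ·N² = 288/7
  k=1: −1/(1!·1!·1!·4!·0!·0!) = -1/24
  k=2: +1/(2!·0!·0!·3!·1!·1!) = 1/12
Σ = 1/24  ⇒  CG² = 288/7·1/24² = 1/14
CG = +√(1/14) = +0.267261

+√(1/14) = +0.267261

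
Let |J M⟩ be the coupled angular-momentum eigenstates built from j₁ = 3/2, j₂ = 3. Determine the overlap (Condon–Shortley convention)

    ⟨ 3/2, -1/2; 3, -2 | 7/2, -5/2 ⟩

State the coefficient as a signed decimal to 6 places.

triangle: 1!×2!×5!/9! = 240/362880
(j±m)!: 1!×2!×1!×5!×1!×6! = 172800
prefactor² = (2J+1)×Δ×N² = 6400/7
  k=0: +1/(0!×1!×2!×1!×0!×4!) = 1/48
  k=1: −1/(1!×0!×1!×0!×1!×5!) = -1/120
Σ = 1/80  ⇒  CG² = 6400/7×1/80² = 1/7
CG = +√(1/7) = +0.377964

+√(1/7) = +0.377964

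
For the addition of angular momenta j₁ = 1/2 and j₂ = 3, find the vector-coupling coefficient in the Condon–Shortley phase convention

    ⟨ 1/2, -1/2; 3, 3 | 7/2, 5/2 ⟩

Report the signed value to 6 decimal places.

+√(1/7) ≈ +0.377964

j₁+j₂−J=0  J+j₁−j₂=1  J−j₁+j₂=6  j₁+j₂+J+1=8
(j₁±m₁, j₂±m₂, J±M) = (0,1,6,0,6,1)
P² = 518400/7
sum k=0..0:
  [0] +1/720 = 1/720
S = 1/720
C² = P²·S² = 1/7 ; C = +0.377964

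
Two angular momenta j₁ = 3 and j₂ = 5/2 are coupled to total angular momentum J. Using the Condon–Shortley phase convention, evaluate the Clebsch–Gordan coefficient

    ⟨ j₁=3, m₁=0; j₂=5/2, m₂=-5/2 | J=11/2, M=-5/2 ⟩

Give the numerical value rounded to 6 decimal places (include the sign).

+0.348155  (= +√(4/33))

√[12·0!6!5!/12! · 3!3!0!5!3!8!] = √(24883200/11)
  +(−1)^0/∏(0,0,3,0,3,5)! = 1/4320  (running 1/4320)
⟨..|..⟩ = √(24883200/11)·(1/4320) = +0.348155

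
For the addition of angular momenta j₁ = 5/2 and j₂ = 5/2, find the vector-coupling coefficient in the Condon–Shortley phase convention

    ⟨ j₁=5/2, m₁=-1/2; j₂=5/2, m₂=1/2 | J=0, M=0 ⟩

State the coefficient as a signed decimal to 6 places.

√[1·5!0!0!/6! · 2!3!3!2!0!0!] = √(24)
  +(−1)^3/∏(3,2,0,0,0,0)! = -1/12  (running -1/12)
⟨..|..⟩ = √(24)·(-1/12) = -0.408248

−√(1/6) ≈ -0.408248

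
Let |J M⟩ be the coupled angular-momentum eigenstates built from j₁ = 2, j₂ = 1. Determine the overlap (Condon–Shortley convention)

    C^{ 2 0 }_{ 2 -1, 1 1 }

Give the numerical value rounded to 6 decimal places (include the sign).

√[5·1!3!1!/6! · 1!3!2!0!2!2!] = √(2)
  +(−1)^1/∏(1,0,2,1,1,0)! = -1/2  (running -1/2)
⟨..|..⟩ = √(2)·(-1/2) = -0.707107

−√(1/2) ≈ -0.707107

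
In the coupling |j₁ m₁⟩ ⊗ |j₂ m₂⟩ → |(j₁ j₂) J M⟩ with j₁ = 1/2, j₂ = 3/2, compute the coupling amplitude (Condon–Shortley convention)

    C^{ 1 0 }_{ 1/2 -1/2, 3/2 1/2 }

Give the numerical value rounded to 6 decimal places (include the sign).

√[3·1!0!2!/4! · 0!1!2!1!1!1!] = √(1/2)
  +(−1)^1/∏(1,0,0,1,0,1)! = -1  (running -1)
⟨..|..⟩ = √(1/2)·(-1) = -0.707107

−√(1/2) = -0.707107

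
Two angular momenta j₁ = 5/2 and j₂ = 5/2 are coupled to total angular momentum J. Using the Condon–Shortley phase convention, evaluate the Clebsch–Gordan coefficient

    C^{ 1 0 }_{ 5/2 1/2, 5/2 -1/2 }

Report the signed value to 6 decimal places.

+0.119523  (= +√(1/70))

j₁+j₂−J=4  J+j₁−j₂=1  J−j₁+j₂=1  j₁+j₂+J+1=7
(j₁±m₁, j₂±m₂, J±M) = (3,2,2,3,1,1)
P² = 72/35
sum k=1..2:
  [1] −1/6 = -1/6
  [2] +1/4 = 1/4
S = 1/12
C² = P²·S² = 1/70 ; C = +0.119523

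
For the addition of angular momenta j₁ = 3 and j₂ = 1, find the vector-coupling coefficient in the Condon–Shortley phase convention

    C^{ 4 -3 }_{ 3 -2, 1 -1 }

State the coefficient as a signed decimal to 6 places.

triangle: 0!·6!·2!/9! = 1440/362880
(j±m)!: 1!·5!·0!·2!·1!·7! = 1209600
prefactor² = (2J+1)·Δ·N² = 43200
  k=0: +1/(0!·0!·5!·0!·1!·2!) = 1/240
Σ = 1/240  ⇒  CG² = 43200·1/240² = 3/4
CG = +√(3/4) = +0.866025

+√(3/4) ≈ +0.866025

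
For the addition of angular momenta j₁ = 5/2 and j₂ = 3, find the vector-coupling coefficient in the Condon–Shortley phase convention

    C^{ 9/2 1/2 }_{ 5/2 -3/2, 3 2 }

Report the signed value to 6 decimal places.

j₁+j₂−J=1  J+j₁−j₂=4  J−j₁+j₂=5  j₁+j₂+J+1=11
(j₁±m₁, j₂±m₂, J±M) = (1,4,5,1,5,4)
P² = 460800/77
sum k=0..1:
  [0] +1/2880 = 1/2880
  [1] −1/144 = -1/144
S = -19/2880
C² = P²·S² = 361/1386 ; C = -0.510355

−√(361/1386) = -0.510355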